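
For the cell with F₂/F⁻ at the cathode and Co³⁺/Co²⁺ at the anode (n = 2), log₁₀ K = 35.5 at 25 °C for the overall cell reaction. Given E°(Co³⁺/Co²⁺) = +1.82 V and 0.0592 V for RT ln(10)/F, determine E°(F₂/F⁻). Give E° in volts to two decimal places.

E°cell = (0.0592/n)·log K = (0.0592/2)(35.5) = +1.051 V.
Since F₂/F⁻ is the cathode and Co³⁺/Co²⁺ the anode, E°cell = E°(F₂/F⁻) − E°(Co³⁺/Co²⁺).
So E°(F₂/F⁻) = E°cell + E°(Co³⁺/Co²⁺) = +1.051 + (+1.82) = +2.87 V.

+2.87 V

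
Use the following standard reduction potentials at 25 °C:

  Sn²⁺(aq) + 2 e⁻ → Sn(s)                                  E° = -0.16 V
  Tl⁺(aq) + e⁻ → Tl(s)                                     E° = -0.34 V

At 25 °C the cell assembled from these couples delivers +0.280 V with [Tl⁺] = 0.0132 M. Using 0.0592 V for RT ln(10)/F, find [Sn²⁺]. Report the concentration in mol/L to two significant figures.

0.42 M

Sn²⁺/Sn is the cathode, Tl⁺/Tl the anode: E°cell = +0.18 V, n = 2.
Overall reaction: Sn²⁺(aq) + 2 Tl(s) → Sn(s) + 2 Tl⁺(aq); Q = [Tl⁺]^2/[Sn²⁺]^1.
From E = E° − (0.0592/n) log Q: log Q = (E° − E)·n/0.0592 = (+0.18 − (+0.280))·2/0.0592 = -3.3784.
So 1·log[Sn²⁺] = 2·log(0.0132) − log Q = -3.7589 − (-3.3784) = -0.3805; [Sn²⁺] = 10^(-0.3805) ≈ 0.42 M.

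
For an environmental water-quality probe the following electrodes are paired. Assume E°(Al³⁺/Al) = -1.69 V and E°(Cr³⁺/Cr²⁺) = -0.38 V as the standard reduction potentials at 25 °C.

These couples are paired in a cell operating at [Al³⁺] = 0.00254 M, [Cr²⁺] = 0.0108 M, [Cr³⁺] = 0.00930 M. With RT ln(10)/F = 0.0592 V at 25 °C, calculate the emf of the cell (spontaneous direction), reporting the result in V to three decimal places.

Cr³⁺/Cr²⁺ is the cathode (higher E°), Al³⁺/Al the anode: E°cell = -0.38 − (-1.69) = +1.31 V, n = 3.
Overall: 3 Cr³⁺(aq) + Al(s) → 3 Cr²⁺(aq) + Al³⁺(aq)
Q = [Cr²⁺]^3·[Al³⁺] / ([Cr³⁺]^3); log Q = -2.400.
E = E° − (0.0592/n) log Q = +1.31 − (0.0592/3)(-2.400) = +1.357 V.

+1.357 V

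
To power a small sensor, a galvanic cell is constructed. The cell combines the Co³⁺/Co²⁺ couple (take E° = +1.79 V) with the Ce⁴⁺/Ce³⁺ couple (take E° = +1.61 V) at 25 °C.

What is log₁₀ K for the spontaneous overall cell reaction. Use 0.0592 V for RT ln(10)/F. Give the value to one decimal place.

Cathode: Co³⁺/Co²⁺; anode: Ce⁴⁺/Ce³⁺. E°cell = +0.18 V, n = 1.
log K = nE°cell / 0.0592 = (1)(+0.18) / 0.0592 = 3.0.

3.0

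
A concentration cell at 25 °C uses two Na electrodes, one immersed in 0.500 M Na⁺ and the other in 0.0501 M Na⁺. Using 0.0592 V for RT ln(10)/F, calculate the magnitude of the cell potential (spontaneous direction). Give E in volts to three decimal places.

+0.059 V

For a concentration cell E°cell = 0. The 0.500 M side is the cathode (reduction is favoured where [Na⁺] is higher).
With n = 1, E = −(0.0592/1) log([Na⁺]ₐₙ/[Na⁺]꜀ₐₜ) = −(0.0592/1) log(0.0501/0.5) = −(0.0592/1)(-0.999) = +0.059 V.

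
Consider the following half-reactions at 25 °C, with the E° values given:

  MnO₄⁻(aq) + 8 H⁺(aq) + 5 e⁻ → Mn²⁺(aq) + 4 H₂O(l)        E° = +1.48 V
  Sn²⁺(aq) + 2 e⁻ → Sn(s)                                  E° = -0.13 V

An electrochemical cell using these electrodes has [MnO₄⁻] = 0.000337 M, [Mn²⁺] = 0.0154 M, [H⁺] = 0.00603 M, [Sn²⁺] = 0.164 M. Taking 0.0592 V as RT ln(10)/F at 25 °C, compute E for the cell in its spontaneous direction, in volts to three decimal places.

MnO₄⁻/Mn²⁺ is the cathode (higher E°), Sn²⁺/Sn the anode: E°cell = +1.48 − (-0.13) = +1.61 V, n = 10.
Overall: 2 MnO₄⁻(aq) + 16 H⁺(aq) + 5 Sn(s) → 2 Mn²⁺(aq) + 8 H₂O(l) + 5 Sn²⁺(aq)
Q = [Mn²⁺]^2·[Sn²⁺]^5 / ([MnO₄⁻]^2·[H⁺]^16); log Q = 34.909.
E = E° − (0.0592/n) log Q = +1.61 − (0.0592/10)(34.909) = +1.403 V.

+1.403 V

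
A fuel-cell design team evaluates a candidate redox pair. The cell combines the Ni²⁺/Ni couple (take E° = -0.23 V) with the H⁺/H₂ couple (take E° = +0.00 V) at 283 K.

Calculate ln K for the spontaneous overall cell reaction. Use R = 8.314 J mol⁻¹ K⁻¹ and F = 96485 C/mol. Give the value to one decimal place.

18.9

Cathode: H⁺/H₂; anode: Ni²⁺/Ni. E°cell = (+0.00) − (-0.23) = +0.23 V, with n = 2.
ΔG° = −nFE° = −RT ln K, so ln K = nFE°/(RT) = (2)(96485)(+0.23) / ((8.314)(283)) = 18.863.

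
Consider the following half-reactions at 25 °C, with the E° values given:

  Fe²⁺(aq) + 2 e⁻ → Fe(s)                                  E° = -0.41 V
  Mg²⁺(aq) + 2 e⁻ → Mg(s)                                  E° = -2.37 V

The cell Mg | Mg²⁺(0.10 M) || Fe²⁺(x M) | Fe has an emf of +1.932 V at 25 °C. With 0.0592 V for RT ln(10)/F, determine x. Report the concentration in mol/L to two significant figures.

Fe²⁺/Fe is the cathode, Mg²⁺/Mg the anode: E°cell = +1.96 V, n = 2.
Overall reaction: Fe²⁺(aq) + Mg(s) → Fe(s) + Mg²⁺(aq); Q = [Mg²⁺]^1/[Fe²⁺]^1.
From E = E° − (0.0592/n) log Q: log Q = (E° − E)·n/0.0592 = (+1.96 − (+1.932))·2/0.0592 = 0.9459.
So 1·log[Fe²⁺] = 1·log(0.1) − log Q = -1.0000 − (0.9459) = -1.9459; [Fe²⁺] = 10^(-1.9459) ≈ 0.011 M.

0.011 M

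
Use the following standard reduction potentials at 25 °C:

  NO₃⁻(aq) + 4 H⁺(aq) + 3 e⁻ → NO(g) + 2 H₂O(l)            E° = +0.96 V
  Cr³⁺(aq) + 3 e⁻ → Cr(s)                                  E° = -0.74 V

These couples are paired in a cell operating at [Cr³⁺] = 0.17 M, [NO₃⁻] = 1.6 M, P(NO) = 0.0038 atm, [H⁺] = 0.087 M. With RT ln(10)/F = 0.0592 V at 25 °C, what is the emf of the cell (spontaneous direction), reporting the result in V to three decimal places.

NO₃⁻/NO is the cathode (higher E°), Cr³⁺/Cr the anode: E°cell = +0.96 − (-0.74) = +1.70 V, n = 3.
Overall: NO₃⁻(aq) + 4 H⁺(aq) + Cr(s) → NO(g) + 2 H₂O(l) + Cr³⁺(aq)
Q = P(NO)·[Cr³⁺] / ([NO₃⁻]·[H⁺]^4); log Q = 0.848.
E = E° − (0.0592/n) log Q = +1.70 − (0.0592/3)(0.848) = +1.683 V.

+1.683 V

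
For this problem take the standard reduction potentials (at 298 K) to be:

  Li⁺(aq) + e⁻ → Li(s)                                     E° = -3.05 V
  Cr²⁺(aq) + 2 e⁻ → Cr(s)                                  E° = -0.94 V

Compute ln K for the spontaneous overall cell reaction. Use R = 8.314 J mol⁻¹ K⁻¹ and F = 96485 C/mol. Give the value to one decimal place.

Cathode: Cr²⁺/Cr; anode: Li⁺/Li. E°cell = (-0.94) − (-3.05) = +2.11 V, with n = 2.
ΔG° = −nFE° = −RT ln K, so ln K = nFE°/(RT) = (2)(96485)(+2.11) / ((8.314)(298)) = 164.341.

164.3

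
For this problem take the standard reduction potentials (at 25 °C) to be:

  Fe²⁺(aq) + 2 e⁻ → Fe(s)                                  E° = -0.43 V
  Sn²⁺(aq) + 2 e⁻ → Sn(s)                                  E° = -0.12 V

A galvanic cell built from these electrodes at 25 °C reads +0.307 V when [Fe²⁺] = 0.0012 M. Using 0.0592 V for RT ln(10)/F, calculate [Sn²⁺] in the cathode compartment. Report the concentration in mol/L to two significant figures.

0.00095 M

Sn²⁺/Sn is the cathode, Fe²⁺/Fe the anode: E°cell = +0.31 V, n = 2.
Overall reaction: Sn²⁺(aq) + Fe(s) → Sn(s) + Fe²⁺(aq); Q = [Fe²⁺]^1/[Sn²⁺]^1.
From E = E° − (0.0592/n) log Q: log Q = (E° − E)·n/0.0592 = (+0.31 − (+0.307))·2/0.0592 = 0.1014.
So 1·log[Sn²⁺] = 1·log(0.0012) − log Q = -2.9208 − (0.1014) = -3.0222; [Sn²⁺] = 10^(-3.0222) ≈ 0.00095 M.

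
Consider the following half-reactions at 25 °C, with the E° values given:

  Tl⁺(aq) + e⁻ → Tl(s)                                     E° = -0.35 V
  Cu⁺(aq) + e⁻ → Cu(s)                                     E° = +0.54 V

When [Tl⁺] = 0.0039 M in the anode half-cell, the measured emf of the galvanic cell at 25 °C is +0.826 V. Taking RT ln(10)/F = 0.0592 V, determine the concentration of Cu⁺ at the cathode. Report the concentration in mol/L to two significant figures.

Cu⁺/Cu is the cathode, Tl⁺/Tl the anode: E°cell = +0.89 V, n = 1.
Overall reaction: Cu⁺(aq) + Tl(s) → Cu(s) + Tl⁺(aq); Q = [Tl⁺]^1/[Cu⁺]^1.
From E = E° − (0.0592/n) log Q: log Q = (E° − E)·n/0.0592 = (+0.89 − (+0.826))·1/0.0592 = 1.0811.
So 1·log[Cu⁺] = 1·log(0.0039) − log Q = -2.4089 − (1.0811) = -3.4900; [Cu⁺] = 10^(-3.4900) ≈ 0.00032 M.

0.00032 M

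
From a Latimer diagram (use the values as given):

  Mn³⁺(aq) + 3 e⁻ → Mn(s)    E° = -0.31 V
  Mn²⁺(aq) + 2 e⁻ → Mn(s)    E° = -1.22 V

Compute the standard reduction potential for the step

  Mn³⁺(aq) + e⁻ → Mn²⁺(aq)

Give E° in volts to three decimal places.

+1.510 V

Sequential free energies add, so n₃E°₃ = n₁E°₁ + n₂E°₂.
With n₃ = 3, and the known step contributing 2×(-1.22) V, the unknown satisfies 1·E° = 3×(-0.31) − 2×(-1.22) = +1.510.
E° = +1.510 / 1 = +1.510 V.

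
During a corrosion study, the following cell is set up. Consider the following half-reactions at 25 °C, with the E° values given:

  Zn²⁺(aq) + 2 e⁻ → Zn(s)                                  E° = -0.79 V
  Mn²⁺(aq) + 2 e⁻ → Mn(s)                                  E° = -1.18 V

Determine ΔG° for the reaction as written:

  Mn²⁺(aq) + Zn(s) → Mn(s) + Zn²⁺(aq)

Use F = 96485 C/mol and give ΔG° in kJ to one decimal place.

As written, Mn²⁺/Mn is reduced (cathode) and Zn²⁺/Zn is oxidised (anode), so E°cell = (-1.18) − (-0.79) = -0.39 V.
Balancing electrons gives n = 2.
ΔG° = −nFE° = −(2)(96485)(-0.39) = 75,258 J = +75.3 kJ.

+75.3 kJ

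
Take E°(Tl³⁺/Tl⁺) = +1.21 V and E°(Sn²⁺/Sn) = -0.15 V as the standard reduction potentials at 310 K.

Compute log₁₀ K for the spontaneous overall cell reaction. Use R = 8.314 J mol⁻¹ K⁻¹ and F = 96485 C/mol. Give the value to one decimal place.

44.2

Cathode: Tl³⁺/Tl⁺; anode: Sn²⁺/Sn. E°cell = (+1.21) − (-0.15) = +1.36 V, with n = 2.
ΔG° = −nFE° = −RT ln K, so ln K = nFE°/(RT) = (2)(96485)(+1.36) / ((8.314)(310)) = 101.826.
log₁₀ K = 101.826 / ln 10 = 44.2.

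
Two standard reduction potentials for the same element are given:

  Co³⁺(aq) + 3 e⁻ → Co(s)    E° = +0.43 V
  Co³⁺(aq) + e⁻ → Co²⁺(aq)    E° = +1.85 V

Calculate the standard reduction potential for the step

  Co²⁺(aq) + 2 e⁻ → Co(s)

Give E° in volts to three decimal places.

-0.280 V

Sequential free energies add, so n₃E°₃ = n₁E°₁ + n₂E°₂.
With n₃ = 3, and the known step contributing 1×(+1.85) V, the unknown satisfies 2·E° = 3×(+0.43) − 1×(+1.85) = -0.560.
E° = -0.560 / 2 = -0.280 V.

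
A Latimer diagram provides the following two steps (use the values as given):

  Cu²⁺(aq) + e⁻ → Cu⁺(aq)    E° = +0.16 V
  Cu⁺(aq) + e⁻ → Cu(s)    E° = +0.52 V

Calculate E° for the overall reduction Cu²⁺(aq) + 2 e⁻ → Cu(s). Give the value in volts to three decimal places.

+0.340 V

Since ΔG° = −nFE° is additive over sequential reductions, n₃E°₃ = n₁E°₁ + n₂E°₂.
E°₃ = (1×+0.16 + 1×+0.52) / 2 = (+0.680) / 2 = +0.340 V.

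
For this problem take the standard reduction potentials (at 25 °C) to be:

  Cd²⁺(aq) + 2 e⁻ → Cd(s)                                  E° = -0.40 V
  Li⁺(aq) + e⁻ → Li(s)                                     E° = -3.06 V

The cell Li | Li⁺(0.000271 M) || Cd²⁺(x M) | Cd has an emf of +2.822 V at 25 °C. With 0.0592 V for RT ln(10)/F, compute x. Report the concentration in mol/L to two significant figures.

Cd²⁺/Cd is the cathode, Li⁺/Li the anode: E°cell = +2.66 V, n = 2.
Overall reaction: Cd²⁺(aq) + 2 Li(s) → Cd(s) + 2 Li⁺(aq); Q = [Li⁺]^2/[Cd²⁺]^1.
From E = E° − (0.0592/n) log Q: log Q = (E° − E)·n/0.0592 = (+2.66 − (+2.822))·2/0.0592 = -5.4730.
So 1·log[Cd²⁺] = 2·log(0.000271) − log Q = -7.1341 − (-5.4730) = -1.6611; [Cd²⁺] = 10^(-1.6611) ≈ 0.022 M.

0.022 M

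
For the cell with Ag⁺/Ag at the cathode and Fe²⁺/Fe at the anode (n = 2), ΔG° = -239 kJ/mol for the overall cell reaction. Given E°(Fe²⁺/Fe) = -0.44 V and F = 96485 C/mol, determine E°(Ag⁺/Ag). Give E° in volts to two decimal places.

+0.80 V

E°cell = −ΔG°/(nF) = −(-239×10³)/((2)(96485)) = +1.239 V.
Since Ag⁺/Ag is the cathode and Fe²⁺/Fe the anode, E°cell = E°(Ag⁺/Ag) − E°(Fe²⁺/Fe).
So E°(Ag⁺/Ag) = E°cell + E°(Fe²⁺/Fe) = +1.239 + (-0.44) = +0.80 V.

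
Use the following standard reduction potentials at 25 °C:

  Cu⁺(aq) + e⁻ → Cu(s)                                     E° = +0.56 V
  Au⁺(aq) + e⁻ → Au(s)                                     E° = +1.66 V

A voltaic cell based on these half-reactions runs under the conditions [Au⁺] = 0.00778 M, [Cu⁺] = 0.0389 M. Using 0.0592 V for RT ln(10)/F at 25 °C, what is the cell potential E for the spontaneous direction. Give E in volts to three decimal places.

+1.059 V

Au⁺/Au is the cathode (higher E°), Cu⁺/Cu the anode: E°cell = +1.66 − (+0.56) = +1.10 V, n = 1.
Overall: Au⁺(aq) + Cu(s) → Au(s) + Cu⁺(aq)
Q = [Cu⁺] / ([Au⁺]); log Q = 0.699.
E = E° − (0.0592/n) log Q = +1.10 − (0.0592/1)(0.699) = +1.059 V.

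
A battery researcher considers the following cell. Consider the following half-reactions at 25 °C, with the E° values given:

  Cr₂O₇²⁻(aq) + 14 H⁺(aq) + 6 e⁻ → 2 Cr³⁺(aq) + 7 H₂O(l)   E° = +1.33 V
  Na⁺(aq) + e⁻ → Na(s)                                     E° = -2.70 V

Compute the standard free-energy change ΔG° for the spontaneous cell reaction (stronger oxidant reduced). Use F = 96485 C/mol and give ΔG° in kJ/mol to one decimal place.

Cr₂O₇²⁻/Cr³⁺ (E° = +1.33 V) is the cathode; Na⁺/Na (E° = -2.70 V) is the anode, so E°cell = +4.03 V.
Balancing electrons gives n = 6 (lcm of 6 and 1).
ΔG° = −nFE° = −(6)(96485)(+4.03) = -2,333,007 J = -2333.0 kJ/mol.

-2333.0 kJ/mol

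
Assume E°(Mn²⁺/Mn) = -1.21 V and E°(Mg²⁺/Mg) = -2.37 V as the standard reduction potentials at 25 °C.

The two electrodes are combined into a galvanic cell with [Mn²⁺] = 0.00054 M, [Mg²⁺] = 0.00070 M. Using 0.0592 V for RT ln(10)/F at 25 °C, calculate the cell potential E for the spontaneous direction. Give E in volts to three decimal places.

+1.157 V

Mn²⁺/Mn is the cathode (higher E°), Mg²⁺/Mg the anode: E°cell = -1.21 − (-2.37) = +1.16 V, n = 2.
Overall: Mn²⁺(aq) + Mg(s) → Mn(s) + Mg²⁺(aq)
Q = [Mg²⁺] / ([Mn²⁺]); log Q = 0.113.
E = E° − (0.0592/n) log Q = +1.16 − (0.0592/2)(0.113) = +1.157 V.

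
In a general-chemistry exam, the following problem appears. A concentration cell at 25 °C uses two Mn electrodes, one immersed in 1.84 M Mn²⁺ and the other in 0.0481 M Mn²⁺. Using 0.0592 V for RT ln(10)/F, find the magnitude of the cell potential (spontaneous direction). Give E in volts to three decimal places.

For a concentration cell E°cell = 0. The 1.84 M side is the cathode (reduction is favoured where [Mn²⁺] is higher).
With n = 2, E = −(0.0592/2) log([Mn²⁺]ₐₙ/[Mn²⁺]꜀ₐₜ) = −(0.0592/2) log(0.0481/1.84) = −(0.0592/2)(-1.583) = +0.047 V.

+0.047 V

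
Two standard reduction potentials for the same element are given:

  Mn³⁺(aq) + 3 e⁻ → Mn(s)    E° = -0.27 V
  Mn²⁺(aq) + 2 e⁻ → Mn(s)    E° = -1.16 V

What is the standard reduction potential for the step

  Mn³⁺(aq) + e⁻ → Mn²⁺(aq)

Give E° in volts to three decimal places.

+1.510 V

Sequential free energies add, so n₃E°₃ = n₁E°₁ + n₂E°₂.
With n₃ = 3, and the known step contributing 2×(-1.16) V, the unknown satisfies 1·E° = 3×(-0.27) − 2×(-1.16) = +1.510.
E° = +1.510 / 1 = +1.510 V.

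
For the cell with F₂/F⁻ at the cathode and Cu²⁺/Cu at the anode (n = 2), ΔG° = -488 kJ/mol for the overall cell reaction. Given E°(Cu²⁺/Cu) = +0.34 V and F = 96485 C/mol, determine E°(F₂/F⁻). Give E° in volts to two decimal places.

+2.87 V

E°cell = −ΔG°/(nF) = −(-488×10³)/((2)(96485)) = +2.529 V.
Since F₂/F⁻ is the cathode and Cu²⁺/Cu the anode, E°cell = E°(F₂/F⁻) − E°(Cu²⁺/Cu).
So E°(F₂/F⁻) = E°cell + E°(Cu²⁺/Cu) = +2.529 + (+0.34) = +2.87 V.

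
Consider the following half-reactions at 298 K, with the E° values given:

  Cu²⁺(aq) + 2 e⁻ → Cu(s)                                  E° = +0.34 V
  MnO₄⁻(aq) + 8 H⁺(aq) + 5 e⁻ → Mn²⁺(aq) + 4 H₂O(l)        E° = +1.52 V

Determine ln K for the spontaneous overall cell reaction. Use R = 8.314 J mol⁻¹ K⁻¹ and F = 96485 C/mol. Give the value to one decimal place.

459.5

Cathode: MnO₄⁻/Mn²⁺; anode: Cu²⁺/Cu. E°cell = (+1.52) − (+0.34) = +1.18 V, with n = 10.
ΔG° = −nFE° = −RT ln K, so ln K = nFE°/(RT) = (10)(96485)(+1.18) / ((8.314)(298)) = 459.532.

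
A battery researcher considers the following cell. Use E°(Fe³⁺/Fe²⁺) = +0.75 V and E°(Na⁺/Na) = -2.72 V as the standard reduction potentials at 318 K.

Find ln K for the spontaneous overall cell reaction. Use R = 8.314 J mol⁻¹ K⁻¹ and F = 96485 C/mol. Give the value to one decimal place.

Cathode: Fe³⁺/Fe²⁺; anode: Na⁺/Na. E°cell = (+0.75) − (-2.72) = +3.47 V, with n = 1.
ΔG° = −nFE° = −RT ln K, so ln K = nFE°/(RT) = (1)(96485)(+3.47) / ((8.314)(318)) = 126.635.

126.6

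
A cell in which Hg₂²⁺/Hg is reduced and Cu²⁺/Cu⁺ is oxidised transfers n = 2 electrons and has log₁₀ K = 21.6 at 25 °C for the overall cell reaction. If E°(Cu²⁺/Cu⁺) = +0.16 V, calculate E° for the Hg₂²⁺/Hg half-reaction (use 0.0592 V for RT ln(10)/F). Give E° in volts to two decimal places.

+0.80 V

E°cell = (0.0592/n)·log K = (0.0592/2)(21.6) = +0.639 V.
Since Hg₂²⁺/Hg is the cathode and Cu²⁺/Cu⁺ the anode, E°cell = E°(Hg₂²⁺/Hg) − E°(Cu²⁺/Cu⁺).
So E°(Hg₂²⁺/Hg) = E°cell + E°(Cu²⁺/Cu⁺) = +0.639 + (+0.16) = +0.80 V.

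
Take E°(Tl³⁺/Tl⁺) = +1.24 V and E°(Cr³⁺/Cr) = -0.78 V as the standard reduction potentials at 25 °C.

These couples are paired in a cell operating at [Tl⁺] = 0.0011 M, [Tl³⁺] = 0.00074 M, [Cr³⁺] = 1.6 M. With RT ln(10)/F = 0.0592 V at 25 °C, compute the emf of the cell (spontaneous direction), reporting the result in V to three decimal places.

+2.011 V

Tl³⁺/Tl⁺ is the cathode (higher E°), Cr³⁺/Cr the anode: E°cell = +1.24 − (-0.78) = +2.02 V, n = 6.
Overall: 3 Tl³⁺(aq) + 2 Cr(s) → 3 Tl⁺(aq) + 2 Cr³⁺(aq)
Q = [Tl⁺]^3·[Cr³⁺]^2 / ([Tl³⁺]^3); log Q = 0.925.
E = E° − (0.0592/n) log Q = +2.02 − (0.0592/6)(0.925) = +2.011 V.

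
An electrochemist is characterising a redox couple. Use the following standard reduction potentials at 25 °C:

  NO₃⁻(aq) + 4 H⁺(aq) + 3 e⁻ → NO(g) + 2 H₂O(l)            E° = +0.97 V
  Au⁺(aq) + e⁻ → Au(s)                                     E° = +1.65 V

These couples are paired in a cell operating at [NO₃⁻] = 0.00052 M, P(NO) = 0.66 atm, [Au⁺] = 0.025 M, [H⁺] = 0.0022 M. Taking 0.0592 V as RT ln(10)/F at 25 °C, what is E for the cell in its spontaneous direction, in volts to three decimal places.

+0.856 V

Au⁺/Au is the cathode (higher E°), NO₃⁻/NO the anode: E°cell = +1.65 − (+0.97) = +0.68 V, n = 3.
Overall: 3 Au⁺(aq) + NO(g) + 2 H₂O(l) → 3 Au(s) + NO₃⁻(aq) + 4 H⁺(aq)
Q = [NO₃⁻]·[H⁺]^4 / ([Au⁺]^3·P(NO)); log Q = -8.928.
E = E° − (0.0592/n) log Q = +0.68 − (0.0592/3)(-8.928) = +0.856 V.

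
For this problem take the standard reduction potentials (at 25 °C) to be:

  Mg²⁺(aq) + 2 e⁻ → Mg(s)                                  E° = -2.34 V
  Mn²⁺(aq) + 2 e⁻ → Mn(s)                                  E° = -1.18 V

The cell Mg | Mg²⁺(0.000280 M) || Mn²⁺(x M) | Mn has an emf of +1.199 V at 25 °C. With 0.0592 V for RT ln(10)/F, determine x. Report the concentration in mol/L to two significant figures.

Mn²⁺/Mn is the cathode, Mg²⁺/Mg the anode: E°cell = +1.16 V, n = 2.
Overall reaction: Mn²⁺(aq) + Mg(s) → Mn(s) + Mg²⁺(aq); Q = [Mg²⁺]^1/[Mn²⁺]^1.
From E = E° − (0.0592/n) log Q: log Q = (E° − E)·n/0.0592 = (+1.16 − (+1.199))·2/0.0592 = -1.3176.
So 1·log[Mn²⁺] = 1·log(0.00028) − log Q = -3.5528 − (-1.3176) = -2.2352; [Mn²⁺] = 10^(-2.2352) ≈ 0.0058 M.

0.0058 M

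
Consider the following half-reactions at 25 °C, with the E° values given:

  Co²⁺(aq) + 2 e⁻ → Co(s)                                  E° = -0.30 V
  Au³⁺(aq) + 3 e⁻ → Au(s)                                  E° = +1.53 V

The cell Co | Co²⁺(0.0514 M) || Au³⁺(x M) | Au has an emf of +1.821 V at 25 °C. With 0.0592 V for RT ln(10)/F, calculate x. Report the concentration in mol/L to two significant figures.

Au³⁺/Au is the cathode, Co²⁺/Co the anode: E°cell = +1.83 V, n = 6.
Overall reaction: 2 Au³⁺(aq) + 3 Co(s) → 2 Au(s) + 3 Co²⁺(aq); Q = [Co²⁺]^3/[Au³⁺]^2.
From E = E° − (0.0592/n) log Q: log Q = (E° − E)·n/0.0592 = (+1.83 − (+1.821))·6/0.0592 = 0.9122.
So 2·log[Au³⁺] = 3·log(0.0514) − log Q = -3.8671 − (0.9122) = -4.7793; log[Au³⁺] = -4.7793 / 2 = -2.3897; [Au³⁺] = 10^(-2.3897) ≈ 0.0041 M.

0.0041 M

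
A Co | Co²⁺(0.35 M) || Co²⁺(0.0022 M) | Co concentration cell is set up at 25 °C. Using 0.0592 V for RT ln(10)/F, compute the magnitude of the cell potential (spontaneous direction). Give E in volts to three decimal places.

For a concentration cell E°cell = 0. The 0.35 M side is the cathode (reduction is favoured where [Co²⁺] is higher).
With n = 2, E = −(0.0592/2) log([Co²⁺]ₐₙ/[Co²⁺]꜀ₐₜ) = −(0.0592/2) log(0.0022/0.35) = −(0.0592/2)(-2.202) = +0.065 V.

+0.065 V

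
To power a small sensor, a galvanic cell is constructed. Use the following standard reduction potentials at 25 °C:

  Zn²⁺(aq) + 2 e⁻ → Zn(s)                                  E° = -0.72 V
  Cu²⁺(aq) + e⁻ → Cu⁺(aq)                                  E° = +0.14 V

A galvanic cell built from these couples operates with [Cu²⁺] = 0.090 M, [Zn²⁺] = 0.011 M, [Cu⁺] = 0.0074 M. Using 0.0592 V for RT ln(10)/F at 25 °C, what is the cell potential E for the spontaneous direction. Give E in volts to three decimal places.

Cu²⁺/Cu⁺ is the cathode (higher E°), Zn²⁺/Zn the anode: E°cell = +0.14 − (-0.72) = +0.86 V, n = 2.
Overall: 2 Cu²⁺(aq) + Zn(s) → 2 Cu⁺(aq) + Zn²⁺(aq)
Q = [Cu⁺]^2·[Zn²⁺] / ([Cu²⁺]^2); log Q = -4.129.
E = E° − (0.0592/n) log Q = +0.86 − (0.0592/2)(-4.129) = +0.982 V.

+0.982 V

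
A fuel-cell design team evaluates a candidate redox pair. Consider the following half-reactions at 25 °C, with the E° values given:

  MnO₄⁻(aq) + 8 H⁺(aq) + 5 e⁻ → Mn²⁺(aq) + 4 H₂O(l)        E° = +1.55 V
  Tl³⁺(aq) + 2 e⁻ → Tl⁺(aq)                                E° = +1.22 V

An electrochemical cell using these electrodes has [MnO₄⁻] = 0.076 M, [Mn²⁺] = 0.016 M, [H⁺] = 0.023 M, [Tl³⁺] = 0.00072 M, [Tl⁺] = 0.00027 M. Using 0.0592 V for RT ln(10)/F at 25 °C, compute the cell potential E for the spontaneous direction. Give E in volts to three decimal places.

MnO₄⁻/Mn²⁺ is the cathode (higher E°), Tl³⁺/Tl⁺ the anode: E°cell = +1.55 − (+1.22) = +0.33 V, n = 10.
Overall: 2 MnO₄⁻(aq) + 16 H⁺(aq) + 5 Tl⁺(aq) → 2 Mn²⁺(aq) + 8 H₂O(l) + 5 Tl³⁺(aq)
Q = [Mn²⁺]^2·[Tl³⁺]^5 / ([MnO₄⁻]^2·[H⁺]^16·[Tl⁺]^5); log Q = 26.989.
E = E° − (0.0592/n) log Q = +0.33 − (0.0592/10)(26.989) = +0.170 V.

+0.170 V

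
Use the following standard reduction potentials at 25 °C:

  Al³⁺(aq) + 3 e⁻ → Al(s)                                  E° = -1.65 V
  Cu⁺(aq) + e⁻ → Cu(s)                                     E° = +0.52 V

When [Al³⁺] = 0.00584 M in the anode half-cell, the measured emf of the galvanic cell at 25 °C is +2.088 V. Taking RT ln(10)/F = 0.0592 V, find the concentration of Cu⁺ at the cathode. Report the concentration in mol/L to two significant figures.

Cu⁺/Cu is the cathode, Al³⁺/Al the anode: E°cell = +2.17 V, n = 3.
Overall reaction: 3 Cu⁺(aq) + Al(s) → 3 Cu(s) + Al³⁺(aq); Q = [Al³⁺]^1/[Cu⁺]^3.
From E = E° − (0.0592/n) log Q: log Q = (E° − E)·n/0.0592 = (+2.17 − (+2.088))·3/0.0592 = 4.1554.
So 3·log[Cu⁺] = 1·log(0.00584) − log Q = -2.2336 − (4.1554) = -6.3890; log[Cu⁺] = -6.3890 / 3 = -2.1297; [Cu⁺] = 10^(-2.1297) ≈ 0.0074 M.

0.0074 M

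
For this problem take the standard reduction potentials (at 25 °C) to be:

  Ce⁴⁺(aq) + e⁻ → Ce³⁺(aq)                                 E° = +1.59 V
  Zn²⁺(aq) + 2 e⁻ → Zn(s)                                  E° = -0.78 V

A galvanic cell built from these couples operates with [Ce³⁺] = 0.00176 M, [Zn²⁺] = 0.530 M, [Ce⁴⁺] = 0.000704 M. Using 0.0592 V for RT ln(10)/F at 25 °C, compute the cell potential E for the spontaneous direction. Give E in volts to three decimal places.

+2.355 V

Ce⁴⁺/Ce³⁺ is the cathode (higher E°), Zn²⁺/Zn the anode: E°cell = +1.59 − (-0.78) = +2.37 V, n = 2.
Overall: 2 Ce⁴⁺(aq) + Zn(s) → 2 Ce³⁺(aq) + Zn²⁺(aq)
Q = [Ce³⁺]^2·[Zn²⁺] / ([Ce⁴⁺]^2); log Q = 0.520.
E = E° − (0.0592/n) log Q = +2.37 − (0.0592/2)(0.520) = +2.355 V.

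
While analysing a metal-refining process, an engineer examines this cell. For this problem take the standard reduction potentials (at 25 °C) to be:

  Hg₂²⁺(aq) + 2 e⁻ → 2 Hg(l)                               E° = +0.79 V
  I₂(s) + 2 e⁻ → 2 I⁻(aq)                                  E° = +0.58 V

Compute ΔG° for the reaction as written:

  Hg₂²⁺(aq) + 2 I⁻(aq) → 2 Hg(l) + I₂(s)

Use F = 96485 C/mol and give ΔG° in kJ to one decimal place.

-40.5 kJ

As written, Hg₂²⁺/Hg is reduced (cathode) and I₂/I⁻ is oxidised (anode), so E°cell = (+0.79) − (+0.58) = +0.21 V.
Balancing electrons gives n = 2.
ΔG° = −nFE° = −(2)(96485)(+0.21) = -40,524 J = -40.5 kJ.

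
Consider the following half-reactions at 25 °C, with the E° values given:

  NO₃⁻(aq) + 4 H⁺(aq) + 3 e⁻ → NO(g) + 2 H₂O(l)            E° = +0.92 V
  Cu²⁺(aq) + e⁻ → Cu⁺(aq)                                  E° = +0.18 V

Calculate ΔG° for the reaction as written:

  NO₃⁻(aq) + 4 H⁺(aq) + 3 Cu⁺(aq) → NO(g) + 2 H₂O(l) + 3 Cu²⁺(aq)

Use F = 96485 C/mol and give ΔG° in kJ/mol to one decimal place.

As written, NO₃⁻/NO is reduced (cathode) and Cu²⁺/Cu⁺ is oxidised (anode), so E°cell = (+0.92) − (+0.18) = +0.74 V.
Balancing electrons gives n = 3.
ΔG° = −nFE° = −(3)(96485)(+0.74) = -214,197 J = -214.2 kJ/mol.

-214.2 kJ/mol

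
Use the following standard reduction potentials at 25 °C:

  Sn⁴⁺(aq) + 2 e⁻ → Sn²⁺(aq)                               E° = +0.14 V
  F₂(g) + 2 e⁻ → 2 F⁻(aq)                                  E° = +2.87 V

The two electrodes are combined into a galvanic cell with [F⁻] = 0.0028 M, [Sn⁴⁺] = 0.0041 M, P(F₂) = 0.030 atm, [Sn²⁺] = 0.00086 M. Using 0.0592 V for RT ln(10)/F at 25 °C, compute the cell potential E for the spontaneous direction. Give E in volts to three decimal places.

F₂/F⁻ is the cathode (higher E°), Sn⁴⁺/Sn²⁺ the anode: E°cell = +2.87 − (+0.14) = +2.73 V, n = 2.
Overall: F₂(g) + Sn²⁺(aq) → 2 F⁻(aq) + Sn⁴⁺(aq)
Q = [F⁻]^2·[Sn⁴⁺] / (P(F₂)·[Sn²⁺]); log Q = -2.905.
E = E° − (0.0592/n) log Q = +2.73 − (0.0592/2)(-2.905) = +2.816 V.

+2.816 V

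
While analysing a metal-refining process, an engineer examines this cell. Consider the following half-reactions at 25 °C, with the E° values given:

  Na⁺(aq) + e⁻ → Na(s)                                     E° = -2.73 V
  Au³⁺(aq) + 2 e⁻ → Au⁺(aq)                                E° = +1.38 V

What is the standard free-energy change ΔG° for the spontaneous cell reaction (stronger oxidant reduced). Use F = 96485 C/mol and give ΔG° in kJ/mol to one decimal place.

Au³⁺/Au⁺ (E° = +1.38 V) is the cathode; Na⁺/Na (E° = -2.73 V) is the anode, so E°cell = +4.11 V.
Balancing electrons gives n = 2 (lcm of 2 and 1).
ΔG° = −nFE° = −(2)(96485)(+4.11) = -793,107 J = -793.1 kJ/mol.

-793.1 kJ/mol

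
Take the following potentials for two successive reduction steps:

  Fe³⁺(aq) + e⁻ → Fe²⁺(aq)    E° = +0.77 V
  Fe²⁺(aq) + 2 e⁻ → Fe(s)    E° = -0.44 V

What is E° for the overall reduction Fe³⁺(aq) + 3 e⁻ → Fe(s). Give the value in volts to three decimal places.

Standard free energies of sequential steps add: ΔG°₃ = ΔG°₁ + ΔG°₂, so n₃E°₃ = n₁E°₁ + n₂E°₂.
E°₃ = (1×+0.77 + 2×-0.44) / 3 = (-0.110) / 3 = -0.037 V.

-0.037 V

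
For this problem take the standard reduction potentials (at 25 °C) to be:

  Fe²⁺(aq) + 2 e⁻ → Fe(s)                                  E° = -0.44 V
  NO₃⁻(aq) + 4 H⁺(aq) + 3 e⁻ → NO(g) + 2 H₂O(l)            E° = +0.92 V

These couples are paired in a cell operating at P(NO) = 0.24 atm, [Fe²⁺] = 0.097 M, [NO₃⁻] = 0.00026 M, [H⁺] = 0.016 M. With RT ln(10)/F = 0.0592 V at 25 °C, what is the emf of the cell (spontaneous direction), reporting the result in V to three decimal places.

+1.190 V

NO₃⁻/NO is the cathode (higher E°), Fe²⁺/Fe the anode: E°cell = +0.92 − (-0.44) = +1.36 V, n = 6.
Overall: 2 NO₃⁻(aq) + 8 H⁺(aq) + 3 Fe(s) → 2 NO(g) + 4 H₂O(l) + 3 Fe²⁺(aq)
Q = P(NO)^2·[Fe²⁺]^3 / ([NO₃⁻]^2·[H⁺]^8); log Q = 17.258.
E = E° − (0.0592/n) log Q = +1.36 − (0.0592/6)(17.258) = +1.190 V.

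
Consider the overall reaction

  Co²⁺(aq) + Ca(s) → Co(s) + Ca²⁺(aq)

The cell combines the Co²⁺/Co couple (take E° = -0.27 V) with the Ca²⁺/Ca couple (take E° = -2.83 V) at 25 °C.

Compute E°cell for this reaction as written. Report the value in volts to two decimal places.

The Co²⁺/Co couple has the higher reduction potential, so it is the cathode; Ca²⁺/Ca is oxidised at the anode.
E°cell = E°(cathode) − E°(anode) = (-0.27) − (-2.83) = +2.56 V.

+2.56 V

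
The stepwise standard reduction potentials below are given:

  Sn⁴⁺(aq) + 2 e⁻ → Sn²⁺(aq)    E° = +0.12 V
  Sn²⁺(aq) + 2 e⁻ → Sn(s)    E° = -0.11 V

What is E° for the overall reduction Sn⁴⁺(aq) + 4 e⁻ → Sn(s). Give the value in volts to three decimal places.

+0.005 V

Standard free energies of sequential steps add: ΔG°₃ = ΔG°₁ + ΔG°₂, so n₃E°₃ = n₁E°₁ + n₂E°₂.
E°₃ = (2×+0.12 + 2×-0.11) / 4 = (+0.020) / 4 = +0.005 V.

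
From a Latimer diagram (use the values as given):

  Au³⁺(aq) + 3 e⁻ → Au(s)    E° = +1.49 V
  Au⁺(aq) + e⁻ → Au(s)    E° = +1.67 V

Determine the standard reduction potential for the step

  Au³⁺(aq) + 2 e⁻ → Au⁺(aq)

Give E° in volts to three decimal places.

Sequential free energies add, so n₃E°₃ = n₁E°₁ + n₂E°₂.
With n₃ = 3, and the known step contributing 1×(+1.67) V, the unknown satisfies 2·E° = 3×(+1.49) − 1×(+1.67) = +2.800.
E° = +2.800 / 2 = +1.400 V.

+1.400 V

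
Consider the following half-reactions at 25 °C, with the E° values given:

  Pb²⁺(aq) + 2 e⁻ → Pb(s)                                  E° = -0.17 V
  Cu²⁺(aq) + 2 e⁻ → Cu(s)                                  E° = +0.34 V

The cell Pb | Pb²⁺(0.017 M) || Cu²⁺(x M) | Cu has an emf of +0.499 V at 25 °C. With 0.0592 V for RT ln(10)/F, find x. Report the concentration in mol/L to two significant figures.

Cu²⁺/Cu is the cathode, Pb²⁺/Pb the anode: E°cell = +0.51 V, n = 2.
Overall reaction: Cu²⁺(aq) + Pb(s) → Cu(s) + Pb²⁺(aq); Q = [Pb²⁺]^1/[Cu²⁺]^1.
From E = E° − (0.0592/n) log Q: log Q = (E° − E)·n/0.0592 = (+0.51 − (+0.499))·2/0.0592 = 0.3716.
So 1·log[Cu²⁺] = 1·log(0.017) − log Q = -1.7696 − (0.3716) = -2.1412; [Cu²⁺] = 10^(-2.1412) ≈ 0.0072 M.

0.0072 M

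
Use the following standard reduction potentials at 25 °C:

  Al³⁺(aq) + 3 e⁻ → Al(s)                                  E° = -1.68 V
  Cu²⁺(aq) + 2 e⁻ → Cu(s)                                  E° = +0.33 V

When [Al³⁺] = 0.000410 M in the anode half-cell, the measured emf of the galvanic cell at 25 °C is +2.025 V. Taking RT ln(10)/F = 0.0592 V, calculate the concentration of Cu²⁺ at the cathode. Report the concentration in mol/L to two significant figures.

Cu²⁺/Cu is the cathode, Al³⁺/Al the anode: E°cell = +2.01 V, n = 6.
Overall reaction: 3 Cu²⁺(aq) + 2 Al(s) → 3 Cu(s) + 2 Al³⁺(aq); Q = [Al³⁺]^2/[Cu²⁺]^3.
From E = E° − (0.0592/n) log Q: log Q = (E° − E)·n/0.0592 = (+2.01 − (+2.025))·6/0.0592 = -1.5203.
So 3·log[Cu²⁺] = 2·log(0.00041) − log Q = -6.7744 − (-1.5203) = -5.2541; log[Cu²⁺] = -5.2541 / 3 = -1.7514; [Cu²⁺] = 10^(-1.7514) ≈ 0.018 M.

0.018 M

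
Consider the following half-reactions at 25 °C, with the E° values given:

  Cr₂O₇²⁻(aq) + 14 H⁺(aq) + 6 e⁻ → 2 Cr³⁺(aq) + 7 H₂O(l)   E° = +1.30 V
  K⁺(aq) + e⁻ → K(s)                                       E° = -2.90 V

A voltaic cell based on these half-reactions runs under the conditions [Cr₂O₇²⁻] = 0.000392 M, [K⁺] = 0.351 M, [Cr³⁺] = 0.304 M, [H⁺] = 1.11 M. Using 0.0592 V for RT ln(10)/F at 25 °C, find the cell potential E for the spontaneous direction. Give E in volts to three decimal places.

+4.210 V

Cr₂O₇²⁻/Cr³⁺ is the cathode (higher E°), K⁺/K the anode: E°cell = +1.30 − (-2.90) = +4.20 V, n = 6.
Overall: Cr₂O₇²⁻(aq) + 14 H⁺(aq) + 6 K(s) → 2 Cr³⁺(aq) + 7 H₂O(l) + 6 K⁺(aq)
Q = [Cr³⁺]^2·[K⁺]^6 / ([Cr₂O₇²⁻]·[H⁺]^14); log Q = -0.990.
E = E° − (0.0592/n) log Q = +4.20 − (0.0592/6)(-0.990) = +4.210 V.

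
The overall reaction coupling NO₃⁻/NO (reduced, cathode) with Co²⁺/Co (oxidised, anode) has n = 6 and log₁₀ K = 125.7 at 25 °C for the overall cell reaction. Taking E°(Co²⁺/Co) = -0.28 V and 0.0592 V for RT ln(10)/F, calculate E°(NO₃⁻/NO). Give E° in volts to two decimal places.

+0.96 V

E°cell = (0.0592/n)·log K = (0.0592/6)(125.7) = +1.240 V.
Since NO₃⁻/NO is the cathode and Co²⁺/Co the anode, E°cell = E°(NO₃⁻/NO) − E°(Co²⁺/Co).
So E°(NO₃⁻/NO) = E°cell + E°(Co²⁺/Co) = +1.240 + (-0.28) = +0.96 V.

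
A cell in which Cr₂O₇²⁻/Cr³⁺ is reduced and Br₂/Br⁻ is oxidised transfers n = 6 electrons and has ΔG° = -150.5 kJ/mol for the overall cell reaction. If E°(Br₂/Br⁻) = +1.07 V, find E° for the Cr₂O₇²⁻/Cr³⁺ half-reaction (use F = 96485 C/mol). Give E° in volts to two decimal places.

+1.33 V

E°cell = −ΔG°/(nF) = −(-150.5×10³)/((6)(96485)) = +0.260 V.
Since Cr₂O₇²⁻/Cr³⁺ is the cathode and Br₂/Br⁻ the anode, E°cell = E°(Cr₂O₇²⁻/Cr³⁺) − E°(Br₂/Br⁻).
So E°(Cr₂O₇²⁻/Cr³⁺) = E°cell + E°(Br₂/Br⁻) = +0.260 + (+1.07) = +1.33 V.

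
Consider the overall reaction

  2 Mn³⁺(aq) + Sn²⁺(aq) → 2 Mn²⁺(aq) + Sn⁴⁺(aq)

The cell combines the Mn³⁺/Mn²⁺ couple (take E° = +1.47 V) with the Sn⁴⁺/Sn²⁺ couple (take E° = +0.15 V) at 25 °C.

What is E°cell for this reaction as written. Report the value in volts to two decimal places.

+1.32 V

The Mn³⁺/Mn²⁺ couple has the higher reduction potential, so it is the cathode; Sn⁴⁺/Sn²⁺ is oxidised at the anode.
E°cell = E°(cathode) − E°(anode) = (+1.47) − (+0.15) = +1.32 V.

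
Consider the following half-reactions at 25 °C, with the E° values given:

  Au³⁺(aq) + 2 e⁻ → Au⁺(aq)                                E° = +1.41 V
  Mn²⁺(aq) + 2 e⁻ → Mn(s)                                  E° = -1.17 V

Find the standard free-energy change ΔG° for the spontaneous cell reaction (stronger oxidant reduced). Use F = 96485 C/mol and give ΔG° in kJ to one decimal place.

-497.9 kJ

Au³⁺/Au⁺ (E° = +1.41 V) is the cathode; Mn²⁺/Mn (E° = -1.17 V) is the anode, so E°cell = +2.58 V.
Balancing electrons gives n = 2 (lcm of 2 and 2).
ΔG° = −nFE° = −(2)(96485)(+2.58) = -497,863 J = -497.9 kJ.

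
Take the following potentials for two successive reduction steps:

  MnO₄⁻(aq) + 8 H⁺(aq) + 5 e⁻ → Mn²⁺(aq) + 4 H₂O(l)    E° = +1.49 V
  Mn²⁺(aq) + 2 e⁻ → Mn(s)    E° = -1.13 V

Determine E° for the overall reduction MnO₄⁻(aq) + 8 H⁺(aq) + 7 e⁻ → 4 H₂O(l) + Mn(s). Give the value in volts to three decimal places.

Standard free energies of sequential steps add: ΔG°₃ = ΔG°₁ + ΔG°₂, so n₃E°₃ = n₁E°₁ + n₂E°₂.
E°₃ = (5×+1.49 + 2×-1.13) / 7 = (+5.190) / 7 = +0.741 V.

+0.741 V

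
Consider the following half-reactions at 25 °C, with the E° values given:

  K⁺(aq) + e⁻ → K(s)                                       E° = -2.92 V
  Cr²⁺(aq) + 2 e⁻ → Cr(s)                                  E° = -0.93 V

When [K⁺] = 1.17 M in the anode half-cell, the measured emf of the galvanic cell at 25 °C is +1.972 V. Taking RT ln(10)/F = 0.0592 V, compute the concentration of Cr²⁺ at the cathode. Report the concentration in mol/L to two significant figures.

Cr²⁺/Cr is the cathode, K⁺/K the anode: E°cell = +1.99 V, n = 2.
Overall reaction: Cr²⁺(aq) + 2 K(s) → Cr(s) + 2 K⁺(aq); Q = [K⁺]^2/[Cr²⁺]^1.
From E = E° − (0.0592/n) log Q: log Q = (E° − E)·n/0.0592 = (+1.99 − (+1.972))·2/0.0592 = 0.6081.
So 1·log[Cr²⁺] = 2·log(1.17) − log Q = 0.1364 − (0.6081) = -0.4717; [Cr²⁺] = 10^(-0.4717) ≈ 0.34 M.

0.34 M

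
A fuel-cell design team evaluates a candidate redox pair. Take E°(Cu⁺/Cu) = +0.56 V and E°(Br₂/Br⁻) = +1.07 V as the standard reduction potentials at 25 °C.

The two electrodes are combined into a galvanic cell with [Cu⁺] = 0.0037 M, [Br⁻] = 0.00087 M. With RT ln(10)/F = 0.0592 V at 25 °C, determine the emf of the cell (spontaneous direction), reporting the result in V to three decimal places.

+0.835 V

Br₂/Br⁻ is the cathode (higher E°), Cu⁺/Cu the anode: E°cell = +1.07 − (+0.56) = +0.51 V, n = 2.
Overall: Br₂(l) + 2 Cu(s) → 2 Br⁻(aq) + 2 Cu⁺(aq)
Q = [Br⁻]^2·[Cu⁺]^2; log Q = -10.985.
E = E° − (0.0592/n) log Q = +0.51 − (0.0592/2)(-10.985) = +0.835 V.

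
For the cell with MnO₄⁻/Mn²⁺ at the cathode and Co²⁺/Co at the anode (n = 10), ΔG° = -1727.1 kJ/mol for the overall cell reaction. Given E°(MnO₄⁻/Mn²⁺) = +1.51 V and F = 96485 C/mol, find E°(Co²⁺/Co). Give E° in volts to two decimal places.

-0.28 V

E°cell = −ΔG°/(nF) = −(-1727.1×10³)/((10)(96485)) = +1.790 V.
Since MnO₄⁻/Mn²⁺ is the cathode and Co²⁺/Co the anode, E°cell = E°(MnO₄⁻/Mn²⁺) − E°(Co²⁺/Co).
So E°(Co²⁺/Co) = E°(MnO₄⁻/Mn²⁺) − E°cell = (+1.51) − (+1.790) = -0.28 V.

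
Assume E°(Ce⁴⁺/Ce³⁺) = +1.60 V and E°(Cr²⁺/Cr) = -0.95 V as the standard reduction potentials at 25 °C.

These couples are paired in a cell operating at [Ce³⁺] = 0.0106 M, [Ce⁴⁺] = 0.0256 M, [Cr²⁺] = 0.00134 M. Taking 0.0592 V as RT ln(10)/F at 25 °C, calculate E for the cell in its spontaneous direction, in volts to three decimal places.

+2.658 V

Ce⁴⁺/Ce³⁺ is the cathode (higher E°), Cr²⁺/Cr the anode: E°cell = +1.60 − (-0.95) = +2.55 V, n = 2.
Overall: 2 Ce⁴⁺(aq) + Cr(s) → 2 Ce³⁺(aq) + Cr²⁺(aq)
Q = [Ce³⁺]^2·[Cr²⁺] / ([Ce⁴⁺]^2); log Q = -3.639.
E = E° − (0.0592/n) log Q = +2.55 − (0.0592/2)(-3.639) = +2.658 V.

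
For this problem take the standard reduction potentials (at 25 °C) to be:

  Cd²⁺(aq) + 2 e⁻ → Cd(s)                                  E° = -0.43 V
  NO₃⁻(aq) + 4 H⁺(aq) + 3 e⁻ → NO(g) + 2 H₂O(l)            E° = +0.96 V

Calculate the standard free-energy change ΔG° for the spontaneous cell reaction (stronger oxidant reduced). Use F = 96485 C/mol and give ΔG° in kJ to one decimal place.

NO₃⁻/NO (E° = +0.96 V) is the cathode; Cd²⁺/Cd (E° = -0.43 V) is the anode, so E°cell = +1.39 V.
Balancing electrons gives n = 6 (lcm of 3 and 2).
ΔG° = −nFE° = −(6)(96485)(+1.39) = -804,685 J = -804.7 kJ.

-804.7 kJ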